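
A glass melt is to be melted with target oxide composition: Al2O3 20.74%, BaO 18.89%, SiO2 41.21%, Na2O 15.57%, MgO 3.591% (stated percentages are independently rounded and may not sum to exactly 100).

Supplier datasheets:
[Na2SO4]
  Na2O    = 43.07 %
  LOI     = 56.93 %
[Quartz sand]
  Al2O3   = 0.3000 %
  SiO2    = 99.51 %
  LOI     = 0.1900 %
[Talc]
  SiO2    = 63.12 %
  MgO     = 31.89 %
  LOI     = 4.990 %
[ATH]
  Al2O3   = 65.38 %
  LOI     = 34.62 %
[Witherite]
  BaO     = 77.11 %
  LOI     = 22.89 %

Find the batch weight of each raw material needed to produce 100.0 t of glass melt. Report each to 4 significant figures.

Intermediates appear rounded off to 4 significant figures in the working — full precision is maintained end to end; each reported number takes exactly one rounding; the derived quantities (net glass mass, yield, totals, LOI, five oxide percentages) are carried at exact precision using the weight values for 100.0 t of glass as given in the problem or answer text.
Oxide-by-oxide targets in 100.0 t glass melt:
  Al2O3: 20.74% × 100.0 = 20.74 t
  BaO: 18.89% × 100.0 = 18.89 t
  SiO2: 41.21% × 100.0 = 41.21 t
  Na2O: 15.57% × 100.0 = 15.57 t
  MgO: 3.591% × 100.0 = 3.591 t
Verifying the oxide balance with the batch weights as given, versus the basis set out (every target is met by its sum once rounding is allowed for):
  Al2O3: 34.27·0.003000 + 31.56·0.6538 = 20.74 t (target 20.74 t)
  BaO: 24.50·0.7711 = 18.89 t (target 18.89 t)
  SiO2: 34.27·0.9951 + 11.26·0.6312 = 41.21 t (target 41.21 t)
  Na2O: 36.15·0.4307 = 15.57 t (target 15.57 t)
  MgO: 11.26·0.3189 = 3.591 t (target 3.591 t)
Mass balance on the glass: whole batch net of LOI = 100.0 t (per-oxide target masses sum to 100.0 t; with the basis standing at 100.0 t — differing by rounding only).
Batch total: Σ batch = 137.7 t; LOI loss = Σ batch·LOI = 37.74 t; glass ÷ batch gives a yield of 72.60%.

Batch per 100.0 t glass melt:
  Na2SO4: 36.15 t
  Quartz sand: 34.27 t
  Talc: 11.26 t
  ATH: 31.56 t
  Witherite: 24.50 t
Total batch = 137.7 t; LOI loss = 37.74 t; yield = 72.60%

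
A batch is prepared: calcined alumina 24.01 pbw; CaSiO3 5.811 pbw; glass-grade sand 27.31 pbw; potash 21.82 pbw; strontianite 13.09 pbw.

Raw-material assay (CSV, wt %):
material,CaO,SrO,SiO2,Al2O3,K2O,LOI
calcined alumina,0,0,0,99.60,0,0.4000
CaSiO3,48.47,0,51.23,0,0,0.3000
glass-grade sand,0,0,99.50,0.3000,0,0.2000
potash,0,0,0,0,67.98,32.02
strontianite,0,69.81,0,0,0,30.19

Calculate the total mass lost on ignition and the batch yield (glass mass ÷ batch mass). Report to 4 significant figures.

Intermediates appear, rounded to 4 significant digits, between the steps; all internal work carries full precision through every step — every reported figure takes just one rounding. All derived quantities, which include totals, net glass mass, the yield, five oxide percentages, ignition loss, are rebuilt in exact precision, as given in either problem or answer, using the weight values for 80.93 pbw of glass.
Each material's LOI contribution:
  calcined alumina: 24.01 × 0.004000 = 0.09604 pbw
  CaSiO3: 5.811 × 0.003000 = 0.01743 pbw
  glass-grade sand: 27.31 × 0.002000 = 0.05462 pbw
  potash: 21.82 × 0.3202 = 6.987 pbw
  strontianite: 13.09 × 0.3019 = 3.952 pbw
Total LOI = 11.11 pbw
Glass = batch − LOI = 92.04 − 11.11 = 80.93 pbw

LOI loss = 11.11 pbw; glass = 80.93 pbw; yield = 87.93%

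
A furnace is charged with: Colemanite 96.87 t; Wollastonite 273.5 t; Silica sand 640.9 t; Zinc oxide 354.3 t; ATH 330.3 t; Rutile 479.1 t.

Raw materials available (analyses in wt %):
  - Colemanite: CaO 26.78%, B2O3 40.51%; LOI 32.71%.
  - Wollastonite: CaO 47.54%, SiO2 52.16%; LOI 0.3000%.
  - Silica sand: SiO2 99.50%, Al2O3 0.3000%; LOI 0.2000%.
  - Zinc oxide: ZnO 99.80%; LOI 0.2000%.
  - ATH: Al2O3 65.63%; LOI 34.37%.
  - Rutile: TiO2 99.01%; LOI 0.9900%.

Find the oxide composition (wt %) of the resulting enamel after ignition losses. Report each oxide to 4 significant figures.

Glass mass = 2022 t (batch 2175 − LOI 152.8).
Composition: CaO 7.713%, SiO2 38.59%, Al2O3 10.81%, TiO2 23.46%, ZnO 17.49%, B2O3 1.941%

Exact precision is held all the way through; mid-chain values are shown rounded off to 4 significant digits when written out. Each reported figure carries a single rounding; all derived quantities (yield, the six compositions, totals, ignition loss, glass mass) are computed at exact precision from the weighed amounts on 2022 t of glass as they appear in the problem or answer text.
What the batch supplies per oxide:
  CaO: 96.87·0.2678 + 273.5·0.4754 = 156.0 t
  SiO2: 273.5·0.5216 + 640.9·0.9950 = 780.4 t
  Al2O3: 640.9·0.003000 + 330.3·0.6563 = 218.7 t
  TiO2: 479.1·0.9901 = 474.4 t
  ZnO: 354.3·0.9980 = 353.6 t
  B2O3: 96.87·0.4051 = 39.24 t
LOI: 96.87·0.3271 + 273.5·0.003000 + 640.9·0.002000 + 354.3·0.002000 + 330.3·0.3437 + 479.1·0.009900 = 152.8 t
Glass = total batch minus LOI = 2175 − 152.8 = 2022 t (= the summed oxide contributions)
wt % = oxide mass / glass mass × 100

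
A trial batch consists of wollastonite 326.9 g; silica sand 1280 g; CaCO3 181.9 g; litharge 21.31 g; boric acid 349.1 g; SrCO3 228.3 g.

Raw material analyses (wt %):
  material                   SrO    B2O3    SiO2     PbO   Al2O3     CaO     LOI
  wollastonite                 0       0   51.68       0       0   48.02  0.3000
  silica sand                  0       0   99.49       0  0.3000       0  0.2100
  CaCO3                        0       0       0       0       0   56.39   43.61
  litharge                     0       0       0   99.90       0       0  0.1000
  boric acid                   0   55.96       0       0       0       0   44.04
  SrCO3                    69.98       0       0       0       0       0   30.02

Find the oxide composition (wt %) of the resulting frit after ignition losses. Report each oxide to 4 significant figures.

The intermediate values are displayed rounded to four significant figures across the worked steps. The whole derivation maintains full float precision end to end; every reported number takes a single rounding. Derived quantities are computed in exact precision (totals, yield, the six compositions, net glass mass, ignition loss) starting from the weights for 2082 g of glass, as set out in the problem or the answer.
What the batch supplies per oxide:
  SrO: 228.3·0.6998 = 159.8 g
  B2O3: 349.1·0.5596 = 195.4 g
  SiO2: 326.9·0.5168 + 1280·0.9949 = 1442 g
  PbO: 21.31·0.9990 = 21.29 g
  Al2O3: 1280·0.003000 = 3.840 g
  CaO: 326.9·0.4802 + 181.9·0.5639 = 259.6 g
LOI: 326.9·0.003000 + 1280·0.002100 + 181.9·0.4361 + 21.31·0.001000 + 349.1·0.4404 + 228.3·0.3002 = 305.3 g
batch − LOI leaves glass = 2388 − 305.3 = 2082 g (the oxide masses sum to this)
oxide / glass × 100 gives the wt %

Glass mass = 2082 g (batch 2388 − LOI 305.3).
Composition: SrO 7.673%, B2O3 9.382%, SiO2 69.27%, PbO 1.022%, Al2O3 0.1844%, CaO 12.47%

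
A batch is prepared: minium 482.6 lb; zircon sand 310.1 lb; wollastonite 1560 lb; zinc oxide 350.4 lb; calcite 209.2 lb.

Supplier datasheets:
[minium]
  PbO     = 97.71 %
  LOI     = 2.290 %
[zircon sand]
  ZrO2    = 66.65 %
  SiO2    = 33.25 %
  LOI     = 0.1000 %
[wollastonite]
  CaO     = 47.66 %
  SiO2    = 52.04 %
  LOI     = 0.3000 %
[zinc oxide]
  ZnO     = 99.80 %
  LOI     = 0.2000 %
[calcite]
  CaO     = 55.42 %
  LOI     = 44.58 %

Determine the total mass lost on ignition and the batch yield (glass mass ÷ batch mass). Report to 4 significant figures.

LOI loss = 110.0 lb; glass = 2802 lb; yield = 96.22%

The working math maintains full float precision at every stage — the intermediate values are shown rounded to four significant figures as written; every reported value takes just one rounding — all derived quantities (net glass mass, totals, yield, five oxide percentages, LOI) are recomputed using the weight values per 2802 lb of glass at full float precision as they appear in either problem or answer.
LOI of each material in turn:
  minium: 482.6 × 0.02290 = 11.05 lb
  zircon sand: 310.1 × 0.001000 = 0.3101 lb
  wollastonite: 1560 × 0.003000 = 4.680 lb
  zinc oxide: 350.4 × 0.002000 = 0.7008 lb
  calcite: 209.2 × 0.4458 = 93.26 lb
Total LOI = 110.0 lb
Glass = batch − LOI = 2912 − 110.0 = 2802 lb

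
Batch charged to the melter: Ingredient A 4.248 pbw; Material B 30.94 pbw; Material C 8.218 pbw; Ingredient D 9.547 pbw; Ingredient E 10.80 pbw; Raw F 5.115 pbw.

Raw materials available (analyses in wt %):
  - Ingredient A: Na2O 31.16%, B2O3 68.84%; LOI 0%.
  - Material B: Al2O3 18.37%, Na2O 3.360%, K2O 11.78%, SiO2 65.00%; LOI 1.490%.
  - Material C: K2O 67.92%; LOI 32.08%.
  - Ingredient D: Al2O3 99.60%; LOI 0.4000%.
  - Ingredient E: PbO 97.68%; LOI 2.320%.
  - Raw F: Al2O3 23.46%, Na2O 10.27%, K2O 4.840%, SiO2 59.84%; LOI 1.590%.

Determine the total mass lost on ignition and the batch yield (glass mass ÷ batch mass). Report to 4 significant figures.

Intermediates are shown (rounded to four significant digits) as written; every computation keeps full float precision at each step. A single rounding finalizes every reported value. All derived quantities are carried at full float precision (LOI, the six compositions, the totals, the yield, net glass mass) from the batch weights for 65.40 pbw of glass as given in question or answer.
Ignition loss by material:
  Ingredient A: 4.248 × 0 = 0 pbw
  Material B: 30.94 × 0.01490 = 0.4610 pbw
  Material C: 8.218 × 0.3208 = 2.636 pbw
  Ingredient D: 9.547 × 0.004000 = 0.03819 pbw
  Ingredient E: 10.80 × 0.02320 = 0.2506 pbw
  Raw F: 5.115 × 0.01590 = 0.08133 pbw
Total LOI = 3.467 pbw
Glass = batch − LOI = 68.87 − 3.467 = 65.40 pbw

LOI loss = 3.467 pbw; glass = 65.40 pbw; yield = 94.97%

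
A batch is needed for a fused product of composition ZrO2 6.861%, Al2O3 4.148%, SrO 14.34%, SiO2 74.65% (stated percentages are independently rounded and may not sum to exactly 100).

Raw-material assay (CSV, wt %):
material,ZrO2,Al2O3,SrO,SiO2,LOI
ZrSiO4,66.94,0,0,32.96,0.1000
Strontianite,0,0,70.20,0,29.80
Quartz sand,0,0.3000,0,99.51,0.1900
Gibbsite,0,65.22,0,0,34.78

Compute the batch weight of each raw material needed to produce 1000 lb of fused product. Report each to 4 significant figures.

All internal work carries exact precision in all steps. Working values are rounded off to 4 significant digits as shown. Every reported number is rounded exactly once. All derived quantities, including the yield, glass mass, the four compositions, LOI, totals, are recomputed from the batch weights per 1000 lb of glass at full float precision as they appear in question or answer.
Per-oxide target masses for 1000 lb fused product:
  ZrO2: 6.861% × 1000 = 68.61 lb
  Al2O3: 4.148% × 1000 = 41.48 lb
  SrO: 14.34% × 1000 = 143.4 lb
  SiO2: 74.65% × 1000 = 746.5 lb
Mass-balance tally per oxide per the reported batch figures, versus the basis set out (sums match the target masses net of answer rounding effects):
  ZrO2: 102.5·0.6694 = 68.61 lb (target 68.61 lb)
  Al2O3: 716.2·0.003000 + 60.31·0.6522 = 41.48 lb (target 41.48 lb)
  SrO: 204.3·0.7020 = 143.4 lb (target 143.4 lb)
  SiO2: 102.5·0.3296 + 716.2·0.9951 = 746.5 lb (target 746.5 lb)
Mass balance on the glass: batch total minus LOI = 1000 lb (the targets, summed, come to 1000 lb; with the basis standing at 1000 lb — a pure rounding effect).
Batch total: Σ batch = 1083 lb; Σ batch·LOI gives LOI loss = 83.32 lb; glass ÷ batch gives a yield of 92.31%.

Batch per 1000 lb fused product:
  ZrSiO4: 102.5 lb
  Strontianite: 204.3 lb
  Quartz sand: 716.2 lb
  Gibbsite: 60.31 lb
Total batch = 1083 lb; LOI loss = 83.32 lb; yield = 92.31%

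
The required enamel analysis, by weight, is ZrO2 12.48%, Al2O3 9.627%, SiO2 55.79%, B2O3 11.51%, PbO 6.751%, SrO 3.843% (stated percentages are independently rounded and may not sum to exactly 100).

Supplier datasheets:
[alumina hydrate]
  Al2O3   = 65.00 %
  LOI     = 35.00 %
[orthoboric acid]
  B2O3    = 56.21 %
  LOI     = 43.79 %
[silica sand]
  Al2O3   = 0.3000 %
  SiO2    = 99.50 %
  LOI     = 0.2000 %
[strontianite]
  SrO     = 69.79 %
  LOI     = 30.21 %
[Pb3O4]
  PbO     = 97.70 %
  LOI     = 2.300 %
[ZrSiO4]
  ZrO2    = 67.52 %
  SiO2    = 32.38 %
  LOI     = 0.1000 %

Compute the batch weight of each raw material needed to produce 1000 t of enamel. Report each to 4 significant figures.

Values along the way are printed with 4-significant-digit rounding at each printed step — each numeric step keeps full precision from first step to last; every reported figure takes a single rounding. The derived quantities are rebuilt using the weight values for 1000 t of glass at full precision (the six compositions, LOI, totals, the yield, glass mass), as written in the problem or answer text.
Per-oxide target masses for 1000 t enamel:
  ZrO2: 12.48% × 1000 = 124.8 t
  Al2O3: 9.627% × 1000 = 96.27 t
  SiO2: 55.79% × 1000 = 557.9 t
  B2O3: 11.51% × 1000 = 115.1 t
  PbO: 6.751% × 1000 = 67.51 t
  SrO: 3.843% × 1000 = 38.43 t
Sums-versus-targets review from the weights as reported, on the stated basis (oxide sums agree with the targets net of answer rounding effects):
  ZrO2: 184.8·0.6752 = 124.8 t (target 124.8 t)
  Al2O3: 145.8·0.6500 + 500.6·0.003000 = 96.27 t (target 96.27 t)
  SiO2: 500.6·0.9950 + 184.8·0.3238 = 557.9 t (target 557.9 t)
  B2O3: 204.8·0.5621 = 115.1 t (target 115.1 t)
  PbO: 69.10·0.9770 = 67.51 t (target 67.51 t)
  SrO: 55.07·0.6979 = 38.43 t (target 38.43 t)
Consistency of the glass mass: batch Σ − ignition loss = 1000 t (summing oxide targets gives 1000 t; versus the stated basis of 1000 t — deltas are rounding alone).
Summing the batch: Σ batch = 1160 t; the LOI term Σ batch·LOI equals 160.1 t; as yield: glass ÷ batch → 86.20%.

Batch per 1000 t enamel:
  alumina hydrate: 145.8 t
  orthoboric acid: 204.8 t
  silica sand: 500.6 t
  strontianite: 55.07 t
  Pb3O4: 69.10 t
  ZrSiO4: 184.8 t
Total batch = 1160 t; LOI loss = 160.1 t; yield = 86.20%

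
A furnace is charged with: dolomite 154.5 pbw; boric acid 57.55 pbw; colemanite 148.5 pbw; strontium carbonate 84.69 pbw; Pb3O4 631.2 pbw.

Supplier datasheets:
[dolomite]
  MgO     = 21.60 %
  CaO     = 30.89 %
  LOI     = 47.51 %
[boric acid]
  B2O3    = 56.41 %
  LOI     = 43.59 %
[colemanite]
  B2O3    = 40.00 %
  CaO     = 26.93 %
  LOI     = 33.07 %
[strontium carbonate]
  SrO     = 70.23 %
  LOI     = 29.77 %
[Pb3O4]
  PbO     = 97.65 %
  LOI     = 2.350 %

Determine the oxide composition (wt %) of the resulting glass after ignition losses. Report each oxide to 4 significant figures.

All arithmetic carries full float precision from first step to last — intermediates appear (rounded to four significant figures) at each printed step. Each reported value takes just one rounding; the derived quantities (glass mass, totals, five oxide percentages, the yield, LOI) are computed from the batch weights at 888.8 pbw of glass in full float precision, exactly as shown in the problem or the answer.
Oxide-by-oxide delivered mass:
  SrO: 84.69·0.7023 = 59.48 pbw
  PbO: 631.2·0.9765 = 616.4 pbw
  MgO: 154.5·0.2160 = 33.37 pbw
  B2O3: 57.55·0.5641 + 148.5·0.4000 = 91.86 pbw
  CaO: 154.5·0.3089 + 148.5·0.2693 = 87.72 pbw
LOI: 154.5·0.4751 + 57.55·0.4359 + 148.5·0.3307 + 84.69·0.2977 + 631.2·0.02350 = 187.6 pbw
The glass mass, total less LOI, = 1076 − 187.6 = 888.8 pbw (the oxide masses sum to this)
wt % = oxide mass / glass mass × 100

Glass mass = 888.8 pbw (batch 1076 − LOI 187.6).
Composition: SrO 6.692%, PbO 69.35%, MgO 3.755%, B2O3 10.34%, CaO 9.869%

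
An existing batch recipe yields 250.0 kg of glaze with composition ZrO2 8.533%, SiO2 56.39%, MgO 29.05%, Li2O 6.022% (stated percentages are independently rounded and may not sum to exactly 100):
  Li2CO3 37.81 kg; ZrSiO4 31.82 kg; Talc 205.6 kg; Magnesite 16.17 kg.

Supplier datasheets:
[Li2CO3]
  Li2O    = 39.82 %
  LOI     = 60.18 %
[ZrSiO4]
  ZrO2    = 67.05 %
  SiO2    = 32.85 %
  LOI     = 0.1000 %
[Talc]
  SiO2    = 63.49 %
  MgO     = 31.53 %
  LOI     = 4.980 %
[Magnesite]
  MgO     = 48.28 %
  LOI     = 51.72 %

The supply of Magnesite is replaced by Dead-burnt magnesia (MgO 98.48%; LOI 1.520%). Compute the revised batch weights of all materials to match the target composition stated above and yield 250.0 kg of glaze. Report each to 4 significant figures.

Exact precision is kept from start to finish; values along the way are printed, rounded to four significant digits, in the working; every reported value is rounded once only. The derived quantities, including yield, totals, glass mass, LOI, the four compositions, are re-derived from the batch weights on 250.0 kg of glass in exact precision as set out in question or answer.
The oxide mass targets at 250.0 kg glaze:
  ZrO2: 8.533% × 250.0 = 21.33 kg
  SiO2: 56.39% × 250.0 = 141.0 kg
  MgO: 29.05% × 250.0 = 72.62 kg
  Li2O: 6.022% × 250.0 = 15.06 kg
Oxide-by-oxide audit using the reported weights, relative to the basis at hand (target by target, the sums agree up to rounding of the answer):
  ZrO2: 31.82·0.6705 = 21.34 kg (target 21.33 kg)
  SiO2: 31.82·0.3285 + 205.6·0.6349 = 141.0 kg (target 141.0 kg)
  MgO: 205.6·0.3153 + 7.926·0.9848 = 72.63 kg (target 72.62 kg)
  Li2O: 37.81·0.3982 = 15.06 kg (target 15.06 kg)
Glass-mass bookkeeping: net batch after ignition = 250.0 kg (per-oxide target masses sum to 250.0 kg; the stated basis being 250.0 kg — a pure rounding effect).
Batch grand total — Σ batch = 283.2 kg; LOI removed, Σ of batch·LOI: 33.15 kg; yield = glass ÷ total batch = 88.29%.

Revised batch per 250.0 kg glaze:
  Li2CO3: 37.81 kg
  ZrSiO4: 31.82 kg
  Talc: 205.6 kg
  Dead-burnt magnesia: 7.926 kg
Total batch = 283.2 kg; LOI loss = 33.15 kg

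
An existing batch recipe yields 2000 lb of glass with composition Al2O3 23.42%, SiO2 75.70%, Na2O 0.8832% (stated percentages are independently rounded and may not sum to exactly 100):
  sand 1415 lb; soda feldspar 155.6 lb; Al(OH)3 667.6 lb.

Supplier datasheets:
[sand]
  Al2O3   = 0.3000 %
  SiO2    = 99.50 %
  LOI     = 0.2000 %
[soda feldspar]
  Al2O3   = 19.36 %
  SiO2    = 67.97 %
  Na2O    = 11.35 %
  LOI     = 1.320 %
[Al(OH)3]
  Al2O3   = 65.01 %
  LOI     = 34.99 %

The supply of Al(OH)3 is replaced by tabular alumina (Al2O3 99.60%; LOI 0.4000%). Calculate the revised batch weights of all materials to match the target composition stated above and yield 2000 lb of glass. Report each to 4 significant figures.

Revised batch per 2000 lb glass:
  sand: 1415 lb
  soda feldspar: 155.6 lb
  tabular alumina: 435.8 lb
Total batch = 2006 lb; LOI loss = 6.627 lb

All internal work runs at full float precision from start to finish — the intermediate values are printed rounded to four significant figures within the worked lines; a single rounding finalizes each reported number. Derived quantities are re-derived at full precision (the three compositions, ignition loss, the yield, net glass mass, totals) from the weighed amounts per 2000 lb of glass as quoted within the problem or answer text.
The oxide mass targets at 2000 lb glass:
  Al2O3: 23.42% × 2000 = 468.4 lb
  SiO2: 75.70% × 2000 = 1514 lb
  Na2O: 0.8832% × 2000 = 17.66 lb
A balance pass over the oxides, given the weights on record, versus the basis set out (each sum matches its target mass given rounding of the digits):
  Al2O3: 1415·0.003000 + 155.6·0.1936 + 435.8·0.9960 = 468.4 lb (target 468.4 lb)
  SiO2: 1415·0.9950 + 155.6·0.6797 = 1514 lb (target 1514 lb)
  Na2O: 155.6·0.1135 = 17.66 lb (target 17.66 lb)
The glass-mass cross-check: total batch − LOI = 2000 lb (oxide target masses add up to 2000 lb; the stated basis being 2000 lb — deltas are rounding alone).
Whole-batch sum: Σ batch = 2006 lb; loss to ignition Σ batch·LOI = 6.627 lb; yield = glass ÷ total batch = 99.67%.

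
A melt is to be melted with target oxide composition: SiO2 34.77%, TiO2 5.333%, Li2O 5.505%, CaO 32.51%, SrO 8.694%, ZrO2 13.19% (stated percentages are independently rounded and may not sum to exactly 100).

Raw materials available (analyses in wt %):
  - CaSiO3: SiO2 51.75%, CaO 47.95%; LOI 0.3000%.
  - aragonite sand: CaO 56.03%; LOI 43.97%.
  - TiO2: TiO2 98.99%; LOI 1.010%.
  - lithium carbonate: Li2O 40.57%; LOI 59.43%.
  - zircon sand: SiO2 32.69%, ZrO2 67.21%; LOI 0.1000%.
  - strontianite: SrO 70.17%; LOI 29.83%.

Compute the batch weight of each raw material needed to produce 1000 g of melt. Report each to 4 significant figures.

Mid-chain values are printed with 4-significant-digit rounding at each printed step; all internal work carries full float precision from start to finish; a single rounding finalizes every reported value; the derived quantities are recomputed from the weighed amounts on 1000 g of glass in full precision (totals, the six compositions, net glass mass, LOI, yield), precisely as stated by either problem or answer.
Per-oxide target masses for 1000 g melt:
  SiO2: 34.77% × 1000 = 347.7 g
  TiO2: 5.333% × 1000 = 53.33 g
  Li2O: 5.505% × 1000 = 55.05 g
  CaO: 32.51% × 1000 = 325.1 g
  SrO: 8.694% × 1000 = 86.94 g
  ZrO2: 13.19% × 1000 = 131.9 g
Per-oxide balance check per the reported batch figures, for the quoted basis mass (oxide sums agree with the targets net of answer rounding effects):
  SiO2: 547.9·0.5175 + 196.3·0.3269 = 347.7 g (target 347.7 g)
  TiO2: 53.87·0.9899 = 53.33 g (target 53.33 g)
  Li2O: 135.7·0.4057 = 55.05 g (target 55.05 g)
  CaO: 547.9·0.4795 + 111.3·0.5603 = 325.1 g (target 325.1 g)
  SrO: 123.9·0.7017 = 86.94 g (target 86.94 g)
  ZrO2: 196.3·0.6721 = 131.9 g (target 131.9 g)
Mass balance on the glass: total batch − LOI = 1000 g (summing oxide targets gives 1000 g; stated basis 1000 g — any gap is answer rounding).
Adding the batch up: Σ batch = 1169 g; LOI removed, Σ of batch·LOI: 168.9 g; glass ÷ batch gives a yield of 85.55%.

Batch per 1000 g melt:
  CaSiO3: 547.9 g
  aragonite sand: 111.3 g
  TiO2: 53.87 g
  lithium carbonate: 135.7 g
  zircon sand: 196.3 g
  strontianite: 123.9 g
Total batch = 1169 g; LOI loss = 168.9 g; yield = 85.55%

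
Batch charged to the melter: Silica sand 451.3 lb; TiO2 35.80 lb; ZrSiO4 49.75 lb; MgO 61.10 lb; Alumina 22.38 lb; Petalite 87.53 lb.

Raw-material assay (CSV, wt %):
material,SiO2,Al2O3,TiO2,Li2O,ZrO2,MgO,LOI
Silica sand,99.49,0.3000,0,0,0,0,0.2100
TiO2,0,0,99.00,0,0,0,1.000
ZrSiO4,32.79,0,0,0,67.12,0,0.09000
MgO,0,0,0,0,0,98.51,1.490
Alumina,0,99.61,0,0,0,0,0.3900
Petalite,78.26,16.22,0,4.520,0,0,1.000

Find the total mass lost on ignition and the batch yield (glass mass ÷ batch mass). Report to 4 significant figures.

Each numeric step keeps exact precision through the solve; working values are shown rounded off to 4 significant digits across the worked steps; a single rounding finalizes each reported figure. All derived quantities (net glass mass, the six compositions, totals, the yield, LOI) are computed using the weight values for 704.6 lb of glass in full precision as quoted within the problem or the answer.
Ignition loss by material:
  Silica sand: 451.3 × 0.002100 = 0.9477 lb
  TiO2: 35.80 × 0.01000 = 0.3580 lb
  ZrSiO4: 49.75 × 9.000e-04 = 0.04477 lb
  MgO: 61.10 × 0.01490 = 0.9104 lb
  Alumina: 22.38 × 0.003900 = 0.08728 lb
  Petalite: 87.53 × 0.01000 = 0.8753 lb
Total LOI = 3.223 lb
Glass = batch − LOI = 707.9 − 3.223 = 704.6 lb

LOI loss = 3.223 lb; glass = 704.6 lb; yield = 99.54%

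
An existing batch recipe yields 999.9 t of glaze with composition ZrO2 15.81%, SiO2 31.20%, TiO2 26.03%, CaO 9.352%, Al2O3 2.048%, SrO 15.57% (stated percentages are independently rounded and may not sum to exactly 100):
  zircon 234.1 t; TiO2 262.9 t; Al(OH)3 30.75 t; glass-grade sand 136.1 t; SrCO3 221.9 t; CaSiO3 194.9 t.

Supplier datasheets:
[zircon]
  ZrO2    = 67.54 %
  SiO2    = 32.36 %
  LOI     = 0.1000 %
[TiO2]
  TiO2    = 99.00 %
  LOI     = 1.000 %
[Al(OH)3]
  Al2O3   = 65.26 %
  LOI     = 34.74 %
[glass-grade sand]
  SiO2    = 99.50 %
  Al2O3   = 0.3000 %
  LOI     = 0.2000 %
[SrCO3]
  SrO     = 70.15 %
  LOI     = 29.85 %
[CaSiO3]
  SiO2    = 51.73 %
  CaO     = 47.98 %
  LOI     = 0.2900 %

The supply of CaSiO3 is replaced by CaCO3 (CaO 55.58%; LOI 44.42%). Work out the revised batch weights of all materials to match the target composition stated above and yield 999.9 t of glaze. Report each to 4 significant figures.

Working values are shown, with 4-significant-figure rounding, in the printout; all arithmetic runs at full float precision at all times; a single rounding finalizes every reported number; derived quantities are re-derived from the weighed amounts on 999.9 t of glass in full precision (the totals, net glass mass, ignition loss, the yield, six oxide percentages), as written in the problem or answer text.
The oxide mass targets at 999.9 t glaze:
  ZrO2: 15.81% × 999.9 = 158.1 t
  SiO2: 31.20% × 999.9 = 312.0 t
  TiO2: 26.03% × 999.9 = 260.3 t
  CaO: 9.352% × 999.9 = 93.51 t
  Al2O3: 2.048% × 999.9 = 20.48 t
  SrO: 15.57% × 999.9 = 155.7 t
Balance tally, oxide-wise, given the weights on record, for the quoted basis mass (sums match the target masses modulo rounding of the values):
  ZrO2: 234.1·0.6754 = 158.1 t (target 158.1 t)
  SiO2: 234.1·0.3236 + 237.4·0.9950 = 312.0 t (target 312.0 t)
  TiO2: 262.9·0.9900 = 260.3 t (target 260.3 t)
  CaO: 168.2·0.5558 = 93.49 t (target 93.51 t)
  Al2O3: 30.29·0.6526 + 237.4·0.003000 = 20.48 t (target 20.48 t)
  SrO: 221.9·0.7015 = 155.7 t (target 155.7 t)
The glass-mass cross-check: total batch − LOI = 1000 t (the Σ of target masses is 1000 t; with the basis standing at 999.9 t — gaps are rounding artifacts).
Whole-batch sum: Σ batch = 1155 t; loss to ignition Σ batch·LOI = 154.8 t; glass ÷ batch gives a yield of 86.59%.

Revised batch per 999.9 t glaze:
  zircon: 234.1 t
  TiO2: 262.9 t
  Al(OH)3: 30.29 t
  glass-grade sand: 237.4 t
  SrCO3: 221.9 t
  CaCO3: 168.2 t
Total batch = 1155 t; LOI loss = 154.8 t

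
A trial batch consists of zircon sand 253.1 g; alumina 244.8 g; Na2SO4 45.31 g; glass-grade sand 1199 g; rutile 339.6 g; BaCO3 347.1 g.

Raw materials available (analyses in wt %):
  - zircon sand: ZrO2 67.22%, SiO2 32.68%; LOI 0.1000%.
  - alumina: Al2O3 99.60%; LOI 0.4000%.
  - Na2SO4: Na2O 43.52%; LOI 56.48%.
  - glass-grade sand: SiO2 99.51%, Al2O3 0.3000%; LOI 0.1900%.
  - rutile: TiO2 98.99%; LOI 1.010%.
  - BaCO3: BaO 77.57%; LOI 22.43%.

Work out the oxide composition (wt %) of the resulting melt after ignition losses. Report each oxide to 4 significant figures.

Glass mass = 2319 g (batch 2429 − LOI 110.4).
Composition: ZrO2 7.338%, TiO2 14.50%, BaO 11.61%, SiO2 55.03%, Al2O3 10.67%, Na2O 0.8505%

All arithmetic runs at full float precision through every step. Mid-chain values are printed (rounded to four significant figures) in the working; every reported value takes exactly one rounding; all derived quantities are carried starting from the weights per 2319 g of glass at full float precision (totals, glass mass, ignition loss, six oxide percentages, the yield) exactly as printed in either problem or answer.
Delivered oxide masses:
  ZrO2: 253.1·0.6722 = 170.1 g
  TiO2: 339.6·0.9899 = 336.2 g
  BaO: 347.1·0.7757 = 269.2 g
  SiO2: 253.1·0.3268 + 1199·0.9951 = 1276 g
  Al2O3: 244.8·0.9960 + 1199·0.003000 = 247.4 g
  Na2O: 45.31·0.4352 = 19.72 g
LOI: 253.1·0.001000 + 244.8·0.004000 + 45.31·0.5648 + 1199·0.001900 + 339.6·0.01010 + 347.1·0.2243 = 110.4 g
Net of LOI, the glass mass = 2429 − 110.4 = 2319 g (= Σ oxide masses)
wt %: oxide over glass, times 100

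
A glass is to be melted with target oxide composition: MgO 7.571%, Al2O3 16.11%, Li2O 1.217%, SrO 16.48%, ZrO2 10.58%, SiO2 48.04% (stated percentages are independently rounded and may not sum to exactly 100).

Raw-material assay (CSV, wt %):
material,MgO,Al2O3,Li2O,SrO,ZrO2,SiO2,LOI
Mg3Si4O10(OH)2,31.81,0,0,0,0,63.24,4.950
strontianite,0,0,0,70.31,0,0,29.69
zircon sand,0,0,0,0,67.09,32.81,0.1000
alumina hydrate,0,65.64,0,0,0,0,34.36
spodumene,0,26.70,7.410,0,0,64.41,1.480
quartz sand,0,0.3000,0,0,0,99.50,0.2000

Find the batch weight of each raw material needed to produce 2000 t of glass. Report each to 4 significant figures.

The whole derivation holds full precision end to end. Values along the way appear, rounded to four significant digits, when written out — every reported figure is rounded once only. Derived quantities, including yield, six oxide percentages, net glass mass, the totals, ignition loss, are re-derived using the weight values at 2000 t of glass at exact precision, exactly as shown in either problem or answer.
Oxide mass targets, per 2000 t glass:
  MgO: 7.571% × 2000 = 151.4 t
  Al2O3: 16.11% × 2000 = 322.2 t
  Li2O: 1.217% × 2000 = 24.34 t
  SrO: 16.48% × 2000 = 329.6 t
  ZrO2: 10.58% × 2000 = 211.6 t
  SiO2: 48.04% × 2000 = 960.8 t
Per-oxide balance check per the reported batch figures, for the quoted basis mass (target by target, the sums agree given rounding of the digits):
  MgO: 476.0·0.3181 = 151.4 t (target 151.4 t)
  Al2O3: 355.7·0.6564 + 328.5·0.2670 + 346.4·0.003000 = 322.2 t (target 322.2 t)
  Li2O: 328.5·0.07410 = 24.34 t (target 24.34 t)
  SrO: 468.8·0.7031 = 329.6 t (target 329.6 t)
  ZrO2: 315.4·0.6709 = 211.6 t (target 211.6 t)
  SiO2: 476.0·0.6324 + 315.4·0.3281 + 328.5·0.6441 + 346.4·0.9950 = 960.8 t (target 960.8 t)
Glass-mass sanity pass: batch total minus LOI = 2000 t (targets for the oxides total 2000 t; with the basis standing at 2000 t — deltas are rounding alone).
Whole-batch sum: Σ batch = 2291 t; LOI loss = Σ batch·LOI = 290.8 t; yield: glass divided by total = 87.30%.

Batch per 2000 t glass:
  Mg3Si4O10(OH)2: 476.0 t
  strontianite: 468.8 t
  zircon sand: 315.4 t
  alumina hydrate: 355.7 t
  spodumene: 328.5 t
  quartz sand: 346.4 t
Total batch = 2291 t; LOI loss = 290.8 t; yield = 87.30%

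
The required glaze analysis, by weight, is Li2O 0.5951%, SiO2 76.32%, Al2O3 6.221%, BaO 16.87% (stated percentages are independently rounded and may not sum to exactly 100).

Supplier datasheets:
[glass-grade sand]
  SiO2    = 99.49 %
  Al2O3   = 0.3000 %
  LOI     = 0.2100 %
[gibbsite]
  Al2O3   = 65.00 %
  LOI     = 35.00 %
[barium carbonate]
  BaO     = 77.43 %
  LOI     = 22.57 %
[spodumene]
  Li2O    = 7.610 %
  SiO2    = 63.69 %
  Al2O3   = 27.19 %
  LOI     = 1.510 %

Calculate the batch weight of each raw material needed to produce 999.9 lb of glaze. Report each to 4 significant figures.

Intermediates are rounded off to 4 significant digits as shown — all arithmetic holds full precision from start to finish — every reported value is rounded only once; all derived quantities (yield, LOI, the four compositions, totals, net glass mass) are recomputed starting from the weights at 999.9 lb of glass in full float precision, exactly as shown in the problem or answer text.
Oxide mass targets, per 999.9 lb glaze:
  Li2O: 0.5951% × 999.9 = 5.950 lb
  SiO2: 76.32% × 999.9 = 763.1 lb
  Al2O3: 6.221% × 999.9 = 62.20 lb
  BaO: 16.87% × 999.9 = 168.7 lb
Balance tally, oxide-wise, applying the batch weights above, on the stated basis (delivered sums recover each target once rounding is allowed for):
  Li2O: 78.19·0.07610 = 5.950 lb (target 5.950 lb)
  SiO2: 717.0·0.9949 + 78.19·0.6369 = 763.1 lb (target 763.1 lb)
  Al2O3: 717.0·0.003000 + 59.68·0.6500 + 78.19·0.2719 = 62.20 lb (target 62.20 lb)
  BaO: 217.9·0.7743 = 168.7 lb (target 168.7 lb)
The glass-mass cross-check: Σ batch − LOI loss = 1000 lb (targets for the oxides total 1000 lb; with the basis standing at 999.9 lb — deltas are rounding alone).
Total batch = Σ batch = 1073 lb; ignition loss, Σ(batch × LOI) = 72.75 lb; yield: glass divided by total = 93.22%.

Batch per 999.9 lb glaze:
  glass-grade sand: 717.0 lb
  gibbsite: 59.68 lb
  barium carbonate: 217.9 lb
  spodumene: 78.19 lb
Total batch = 1073 lb; LOI loss = 72.75 lb; yield = 93.22%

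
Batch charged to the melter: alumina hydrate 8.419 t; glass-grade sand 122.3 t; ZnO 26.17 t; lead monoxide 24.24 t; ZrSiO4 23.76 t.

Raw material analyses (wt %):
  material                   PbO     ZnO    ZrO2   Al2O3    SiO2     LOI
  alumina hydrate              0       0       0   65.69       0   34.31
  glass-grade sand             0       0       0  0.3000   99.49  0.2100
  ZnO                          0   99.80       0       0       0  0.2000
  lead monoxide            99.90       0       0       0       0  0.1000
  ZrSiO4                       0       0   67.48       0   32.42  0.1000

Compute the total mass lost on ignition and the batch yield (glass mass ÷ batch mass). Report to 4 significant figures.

In-progress results appear (rounded to four significant figures) in the working — all arithmetic maintains full precision through every step. Every reported number takes exactly one rounding; the derived quantities (glass mass, yield, LOI, five oxide percentages, the totals) are carried at full float precision starting from the weights for 201.6 t of glass as set out in either problem or answer.
LOI of each material in turn:
  alumina hydrate: 8.419 × 0.3431 = 2.889 t
  glass-grade sand: 122.3 × 0.002100 = 0.2568 t
  ZnO: 26.17 × 0.002000 = 0.05234 t
  lead monoxide: 24.24 × 0.001000 = 0.02424 t
  ZrSiO4: 23.76 × 0.001000 = 0.02376 t
Total LOI = 3.246 t
Glass = batch − LOI = 204.9 − 3.246 = 201.6 t

LOI loss = 3.246 t; glass = 201.6 t; yield = 98.42%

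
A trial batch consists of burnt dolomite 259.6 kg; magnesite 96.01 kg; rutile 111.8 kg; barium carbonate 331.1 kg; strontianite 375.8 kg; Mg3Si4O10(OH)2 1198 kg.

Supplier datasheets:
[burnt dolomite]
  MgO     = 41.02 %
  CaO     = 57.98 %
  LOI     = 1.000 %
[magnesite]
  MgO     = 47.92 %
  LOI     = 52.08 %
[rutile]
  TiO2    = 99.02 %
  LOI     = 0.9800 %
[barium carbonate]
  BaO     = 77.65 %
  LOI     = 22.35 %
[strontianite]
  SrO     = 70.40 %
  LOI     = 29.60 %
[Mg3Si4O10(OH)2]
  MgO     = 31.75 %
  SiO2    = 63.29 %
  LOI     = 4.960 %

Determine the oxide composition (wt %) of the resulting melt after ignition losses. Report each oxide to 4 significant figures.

Glass mass = 2074 kg (batch 2372 − LOI 298.4).
Composition: SrO 12.76%, MgO 25.69%, TiO2 5.338%, CaO 7.257%, SiO2 36.56%, BaO 12.40%

Mid-chain values are shown, rounded to 4 significant digits, between the steps — each numeric step keeps full float precision in all steps — every reported number undergoes a single rounding; derived quantities are computed starting from the weights for 2074 kg of glass in full float precision (yield, the six compositions, net glass mass, ignition loss, totals) as set out in either problem or answer.
What the batch supplies per oxide:
  SrO: 375.8·0.7040 = 264.6 kg
  MgO: 259.6·0.4102 + 96.01·0.4792 + 1198·0.3175 = 532.9 kg
  TiO2: 111.8·0.9902 = 110.7 kg
  CaO: 259.6·0.5798 = 150.5 kg
  SiO2: 1198·0.6329 = 758.2 kg
  BaO: 331.1·0.7765 = 257.1 kg
LOI: 259.6·0.01000 + 96.01·0.5208 + 111.8·0.009800 + 331.1·0.2235 + 375.8·0.2960 + 1198·0.04960 = 298.4 kg
Glass = total batch minus LOI = 2372 − 298.4 = 2074 kg (equal to the oxide-mass sum)
percent by weight: oxide/glass ×100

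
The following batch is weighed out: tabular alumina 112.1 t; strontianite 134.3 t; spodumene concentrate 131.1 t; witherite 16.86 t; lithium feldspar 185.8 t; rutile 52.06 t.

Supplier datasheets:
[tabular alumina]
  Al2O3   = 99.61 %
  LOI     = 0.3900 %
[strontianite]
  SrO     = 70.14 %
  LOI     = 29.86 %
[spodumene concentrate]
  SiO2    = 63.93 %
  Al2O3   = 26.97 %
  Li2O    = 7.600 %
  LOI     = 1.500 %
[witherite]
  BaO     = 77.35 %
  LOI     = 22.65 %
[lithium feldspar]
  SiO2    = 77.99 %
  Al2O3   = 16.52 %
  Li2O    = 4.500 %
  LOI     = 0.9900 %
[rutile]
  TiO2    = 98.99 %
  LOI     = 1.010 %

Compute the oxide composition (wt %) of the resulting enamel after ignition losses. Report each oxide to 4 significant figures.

Every computation keeps full precision in every operation — intermediates are displayed (rounded to 4 significant figures) at each printed step. Exactly one rounding goes into every reported value. All derived quantities, which include the yield, six oxide percentages, totals, LOI, glass mass, are computed in full float precision, as set out in question or answer, starting from the weights for 583.5 t of glass.
Delivered oxide masses:
  SiO2: 131.1·0.6393 + 185.8·0.7799 = 228.7 t
  TiO2: 52.06·0.9899 = 51.53 t
  Al2O3: 112.1·0.9961 + 131.1·0.2697 + 185.8·0.1652 = 177.7 t
  SrO: 134.3·0.7014 = 94.20 t
  BaO: 16.86·0.7735 = 13.04 t
  Li2O: 131.1·0.07600 + 185.8·0.04500 = 18.32 t
LOI: 112.1·0.003900 + 134.3·0.2986 + 131.1·0.01500 + 16.86·0.2265 + 185.8·0.009900 + 52.06·0.01010 = 48.69 t
Net of LOI, the glass mass = 632.2 − 48.69 = 583.5 t (= Σ oxide masses)
wt % = 100 × oxide mass / glass mass

Glass mass = 583.5 t (batch 632.2 − LOI 48.69).
Composition: SiO2 39.20%, TiO2 8.831%, Al2O3 30.46%, SrO 16.14%, BaO 2.235%, Li2O 3.140%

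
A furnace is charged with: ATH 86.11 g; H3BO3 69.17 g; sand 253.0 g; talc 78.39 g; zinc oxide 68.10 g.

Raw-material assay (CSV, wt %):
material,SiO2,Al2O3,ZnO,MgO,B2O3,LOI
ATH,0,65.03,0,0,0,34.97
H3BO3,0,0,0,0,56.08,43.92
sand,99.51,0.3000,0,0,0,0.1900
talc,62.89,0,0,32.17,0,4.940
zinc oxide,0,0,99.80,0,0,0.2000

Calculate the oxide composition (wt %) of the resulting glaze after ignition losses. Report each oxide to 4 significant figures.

Glass mass = 489.8 g (batch 554.8 − LOI 64.98).
Composition: SiO2 61.47%, Al2O3 11.59%, ZnO 13.88%, MgO 5.149%, B2O3 7.920%

The intermediate values are printed, with 4-significant-figure rounding, alongside each step. Full float precision is maintained at each step. A single rounding finalizes every reported result; all derived quantities are recomputed in full precision (ignition loss, yield, totals, net glass mass, five oxide percentages) using the weight values for 489.8 g of glass, as written in either problem or answer.
Delivered oxide masses:
  SiO2: 253.0·0.9951 + 78.39·0.6289 = 301.1 g
  Al2O3: 86.11·0.6503 + 253.0·0.003000 = 56.76 g
  ZnO: 68.10·0.9980 = 67.96 g
  MgO: 78.39·0.3217 = 25.22 g
  B2O3: 69.17·0.5608 = 38.79 g
LOI: 86.11·0.3497 + 69.17·0.4392 + 253.0·0.001900 + 78.39·0.04940 + 68.10·0.002000 = 64.98 g
Glass mass = batch − LOI = 554.8 − 64.98 = 489.8 g (consistent with Σ oxide mass)
each oxide over glass, ×100, is wt %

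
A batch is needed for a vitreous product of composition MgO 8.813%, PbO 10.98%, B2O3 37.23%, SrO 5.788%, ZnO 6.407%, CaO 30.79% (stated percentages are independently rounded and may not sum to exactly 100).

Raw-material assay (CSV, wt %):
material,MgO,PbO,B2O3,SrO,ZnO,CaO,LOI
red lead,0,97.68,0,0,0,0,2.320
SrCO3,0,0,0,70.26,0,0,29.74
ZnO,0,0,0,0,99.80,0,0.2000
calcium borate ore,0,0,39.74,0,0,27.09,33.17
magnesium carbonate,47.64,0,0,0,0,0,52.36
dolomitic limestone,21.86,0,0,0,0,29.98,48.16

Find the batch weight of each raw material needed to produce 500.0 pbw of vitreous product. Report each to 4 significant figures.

Full float precision is maintained in all steps; intermediates are printed (rounded to 4 significant figures) when written out; a single rounding completes every reported number; the derived quantities, including LOI, the yield, the six compositions, totals, glass mass, are recomputed from the weighed amounts on 500.0 pbw of glass in full float precision precisely as stated by problem or answer.
Target masses of each oxide per 500.0 pbw vitreous product:
  MgO: 8.813% × 500.0 = 44.06 pbw
  PbO: 10.98% × 500.0 = 54.90 pbw
  B2O3: 37.23% × 500.0 = 186.2 pbw
  SrO: 5.788% × 500.0 = 28.94 pbw
  ZnO: 6.407% × 500.0 = 32.03 pbw
  CaO: 30.79% × 500.0 = 154.0 pbw
Verifying the oxide balance with the batch weights as given, at the basis given (summed amounts equal target values up to rounding of the answer):
  MgO: 51.09·0.4764 + 90.24·0.2186 = 44.07 pbw (target 44.06 pbw)
  PbO: 56.20·0.9768 = 54.90 pbw (target 54.90 pbw)
  B2O3: 468.4·0.3974 = 186.1 pbw (target 186.2 pbw)
  SrO: 41.19·0.7026 = 28.94 pbw (target 28.94 pbw)
  ZnO: 32.10·0.9980 = 32.04 pbw (target 32.03 pbw)
  CaO: 468.4·0.2709 + 90.24·0.2998 = 153.9 pbw (target 154.0 pbw)
Glass-mass sanity pass: Σ batch − LOI loss = 500.0 pbw (the Σ of target masses is 500.0 pbw; versus the stated basis of 500.0 pbw — deltas are rounding alone).
Summing the batch: Σ batch = 739.2 pbw; loss to ignition Σ batch·LOI = 239.2 pbw; the yield ratio, glass ÷ batch: 67.64%.

Batch per 500.0 pbw vitreous product:
  red lead: 56.20 pbw
  SrCO3: 41.19 pbw
  ZnO: 32.10 pbw
  calcium borate ore: 468.4 pbw
  magnesium carbonate: 51.09 pbw
  dolomitic limestone: 90.24 pbw
Total batch = 739.2 pbw; LOI loss = 239.2 pbw; yield = 67.64%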